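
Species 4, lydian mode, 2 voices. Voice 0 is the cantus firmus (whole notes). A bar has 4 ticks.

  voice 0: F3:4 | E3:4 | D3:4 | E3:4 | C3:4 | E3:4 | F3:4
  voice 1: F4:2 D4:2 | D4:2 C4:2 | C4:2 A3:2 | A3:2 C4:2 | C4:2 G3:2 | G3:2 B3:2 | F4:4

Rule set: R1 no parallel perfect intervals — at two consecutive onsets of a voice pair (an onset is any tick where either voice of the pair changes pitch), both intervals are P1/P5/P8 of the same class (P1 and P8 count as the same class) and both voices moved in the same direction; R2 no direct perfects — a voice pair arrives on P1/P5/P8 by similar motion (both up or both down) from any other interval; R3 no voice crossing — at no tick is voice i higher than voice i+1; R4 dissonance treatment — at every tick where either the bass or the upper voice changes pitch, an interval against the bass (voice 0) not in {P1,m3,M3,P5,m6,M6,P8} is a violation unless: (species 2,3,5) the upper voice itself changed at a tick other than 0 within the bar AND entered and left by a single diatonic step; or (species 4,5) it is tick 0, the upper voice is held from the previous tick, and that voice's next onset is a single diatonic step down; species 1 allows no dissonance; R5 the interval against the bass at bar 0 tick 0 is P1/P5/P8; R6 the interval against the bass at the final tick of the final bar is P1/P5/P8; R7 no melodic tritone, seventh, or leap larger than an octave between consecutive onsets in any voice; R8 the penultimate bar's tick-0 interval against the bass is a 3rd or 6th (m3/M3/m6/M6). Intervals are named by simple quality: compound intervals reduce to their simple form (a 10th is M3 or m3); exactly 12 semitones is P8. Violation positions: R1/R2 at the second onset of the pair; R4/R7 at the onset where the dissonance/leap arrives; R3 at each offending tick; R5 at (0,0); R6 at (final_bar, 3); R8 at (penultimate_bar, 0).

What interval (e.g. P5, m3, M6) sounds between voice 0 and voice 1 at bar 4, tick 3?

voice 0=C3 voice 1=G3 -> P5

P5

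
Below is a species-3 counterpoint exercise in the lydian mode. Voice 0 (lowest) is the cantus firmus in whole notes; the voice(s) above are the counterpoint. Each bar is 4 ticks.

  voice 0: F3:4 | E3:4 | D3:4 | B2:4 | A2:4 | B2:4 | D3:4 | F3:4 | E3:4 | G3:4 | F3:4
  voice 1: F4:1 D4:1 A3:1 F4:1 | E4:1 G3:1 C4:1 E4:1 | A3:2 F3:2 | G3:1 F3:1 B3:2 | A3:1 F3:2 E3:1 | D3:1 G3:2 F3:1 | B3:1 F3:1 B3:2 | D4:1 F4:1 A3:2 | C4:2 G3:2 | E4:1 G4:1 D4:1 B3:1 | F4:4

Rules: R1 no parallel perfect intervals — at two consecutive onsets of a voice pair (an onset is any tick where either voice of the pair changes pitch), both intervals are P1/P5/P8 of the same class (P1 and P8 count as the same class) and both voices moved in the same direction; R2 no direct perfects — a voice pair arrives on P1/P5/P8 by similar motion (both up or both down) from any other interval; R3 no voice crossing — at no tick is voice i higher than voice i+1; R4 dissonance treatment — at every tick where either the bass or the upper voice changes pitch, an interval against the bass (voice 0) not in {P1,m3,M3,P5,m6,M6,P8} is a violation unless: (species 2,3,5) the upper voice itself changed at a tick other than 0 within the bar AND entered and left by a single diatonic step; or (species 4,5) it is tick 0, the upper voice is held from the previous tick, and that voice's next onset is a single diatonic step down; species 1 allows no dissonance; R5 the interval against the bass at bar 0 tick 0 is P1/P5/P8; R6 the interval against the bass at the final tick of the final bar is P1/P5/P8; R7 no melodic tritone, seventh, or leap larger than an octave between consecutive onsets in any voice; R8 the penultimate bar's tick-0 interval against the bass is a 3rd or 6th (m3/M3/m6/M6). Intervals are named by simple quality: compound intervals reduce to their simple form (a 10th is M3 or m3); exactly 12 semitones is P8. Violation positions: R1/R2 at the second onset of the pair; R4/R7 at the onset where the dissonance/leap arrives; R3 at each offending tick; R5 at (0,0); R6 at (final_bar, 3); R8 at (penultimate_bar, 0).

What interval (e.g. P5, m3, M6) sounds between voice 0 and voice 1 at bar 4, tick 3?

P5

voice 0=A2 voice 1=E3 -> P5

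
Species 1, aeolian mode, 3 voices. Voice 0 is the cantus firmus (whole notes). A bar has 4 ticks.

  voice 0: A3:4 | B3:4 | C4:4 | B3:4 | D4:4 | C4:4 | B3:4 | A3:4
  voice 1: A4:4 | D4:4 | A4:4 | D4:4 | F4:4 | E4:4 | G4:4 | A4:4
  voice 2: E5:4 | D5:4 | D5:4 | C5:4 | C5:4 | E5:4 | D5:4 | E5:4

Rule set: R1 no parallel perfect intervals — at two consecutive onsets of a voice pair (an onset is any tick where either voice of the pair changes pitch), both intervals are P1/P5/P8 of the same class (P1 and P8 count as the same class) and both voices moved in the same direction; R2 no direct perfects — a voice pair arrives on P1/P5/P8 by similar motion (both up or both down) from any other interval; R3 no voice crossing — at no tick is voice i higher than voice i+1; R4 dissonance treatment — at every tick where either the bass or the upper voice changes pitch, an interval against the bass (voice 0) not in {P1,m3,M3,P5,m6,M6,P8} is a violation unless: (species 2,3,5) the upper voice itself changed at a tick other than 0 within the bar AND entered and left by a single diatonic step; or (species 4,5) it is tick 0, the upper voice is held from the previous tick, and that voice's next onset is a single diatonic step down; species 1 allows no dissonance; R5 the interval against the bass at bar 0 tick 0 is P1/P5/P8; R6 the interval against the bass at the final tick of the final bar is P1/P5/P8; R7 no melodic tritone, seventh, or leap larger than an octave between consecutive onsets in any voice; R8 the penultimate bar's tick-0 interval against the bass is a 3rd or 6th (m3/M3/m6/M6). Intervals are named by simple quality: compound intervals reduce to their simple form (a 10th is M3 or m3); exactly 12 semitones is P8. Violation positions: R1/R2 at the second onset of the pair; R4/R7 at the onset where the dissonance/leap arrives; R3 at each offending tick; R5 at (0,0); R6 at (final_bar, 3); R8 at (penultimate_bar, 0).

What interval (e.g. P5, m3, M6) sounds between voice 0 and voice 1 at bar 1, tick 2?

voice 0=B3 voice 1=D4 -> m3

m3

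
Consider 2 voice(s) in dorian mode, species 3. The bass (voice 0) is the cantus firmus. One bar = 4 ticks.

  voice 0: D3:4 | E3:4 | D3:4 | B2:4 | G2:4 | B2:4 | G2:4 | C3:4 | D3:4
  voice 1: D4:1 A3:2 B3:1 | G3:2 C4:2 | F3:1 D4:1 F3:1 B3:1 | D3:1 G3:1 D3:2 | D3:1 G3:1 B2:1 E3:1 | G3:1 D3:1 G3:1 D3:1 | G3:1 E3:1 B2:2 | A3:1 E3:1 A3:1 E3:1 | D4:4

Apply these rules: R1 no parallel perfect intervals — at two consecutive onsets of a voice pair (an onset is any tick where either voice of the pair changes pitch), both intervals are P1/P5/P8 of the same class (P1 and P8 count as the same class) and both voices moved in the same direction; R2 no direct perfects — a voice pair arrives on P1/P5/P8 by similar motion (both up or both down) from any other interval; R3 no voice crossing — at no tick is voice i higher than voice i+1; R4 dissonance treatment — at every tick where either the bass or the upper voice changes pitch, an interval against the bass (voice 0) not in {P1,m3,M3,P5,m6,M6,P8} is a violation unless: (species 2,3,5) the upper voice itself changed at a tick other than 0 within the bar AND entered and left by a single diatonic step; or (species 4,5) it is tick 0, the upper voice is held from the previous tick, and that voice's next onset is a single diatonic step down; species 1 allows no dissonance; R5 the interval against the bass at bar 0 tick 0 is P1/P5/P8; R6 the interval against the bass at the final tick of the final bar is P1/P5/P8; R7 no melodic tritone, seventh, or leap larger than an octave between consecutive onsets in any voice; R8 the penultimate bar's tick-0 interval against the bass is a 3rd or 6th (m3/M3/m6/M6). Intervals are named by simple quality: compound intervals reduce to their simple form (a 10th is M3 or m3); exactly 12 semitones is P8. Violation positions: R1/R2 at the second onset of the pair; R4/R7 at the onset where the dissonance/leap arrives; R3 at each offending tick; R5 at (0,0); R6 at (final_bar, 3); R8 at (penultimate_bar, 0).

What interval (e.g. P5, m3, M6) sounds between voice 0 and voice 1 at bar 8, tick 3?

voice 0=D3 voice 1=D4 -> P8

P8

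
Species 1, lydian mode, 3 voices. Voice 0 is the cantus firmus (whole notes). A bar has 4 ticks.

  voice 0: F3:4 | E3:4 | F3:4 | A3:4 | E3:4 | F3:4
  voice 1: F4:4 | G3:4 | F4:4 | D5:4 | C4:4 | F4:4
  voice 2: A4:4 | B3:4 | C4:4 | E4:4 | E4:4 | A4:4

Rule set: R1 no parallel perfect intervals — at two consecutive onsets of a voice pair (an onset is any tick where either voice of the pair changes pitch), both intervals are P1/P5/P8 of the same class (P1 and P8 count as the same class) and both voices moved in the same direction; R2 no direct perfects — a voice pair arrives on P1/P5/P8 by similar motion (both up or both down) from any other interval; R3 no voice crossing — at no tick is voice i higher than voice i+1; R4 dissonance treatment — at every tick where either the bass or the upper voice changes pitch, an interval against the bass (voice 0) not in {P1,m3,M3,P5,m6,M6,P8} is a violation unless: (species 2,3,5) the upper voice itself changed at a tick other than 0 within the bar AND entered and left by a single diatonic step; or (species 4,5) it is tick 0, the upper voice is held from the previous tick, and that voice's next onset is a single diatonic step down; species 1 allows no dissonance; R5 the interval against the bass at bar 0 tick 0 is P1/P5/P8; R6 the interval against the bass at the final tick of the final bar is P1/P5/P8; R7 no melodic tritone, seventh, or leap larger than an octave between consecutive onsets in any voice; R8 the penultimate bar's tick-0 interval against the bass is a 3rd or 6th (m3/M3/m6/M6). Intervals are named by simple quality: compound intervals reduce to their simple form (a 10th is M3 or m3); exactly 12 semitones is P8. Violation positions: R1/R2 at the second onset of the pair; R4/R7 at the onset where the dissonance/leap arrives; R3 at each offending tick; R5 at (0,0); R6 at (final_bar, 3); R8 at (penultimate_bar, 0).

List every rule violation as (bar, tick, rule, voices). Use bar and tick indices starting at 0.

(0, 0, R5, (0, 2))
(1, 0, R2, (0, 2))
(1, 0, R7, (1,))
(1, 0, R7, (2,))
(2, 0, R1, (0, 2))
(2, 0, R2, (0, 1))
(2, 0, R3, (1, 2))
(2, 0, R7, (1,))
(2, 1, R3, (1, 2))
(2, 2, R3, (1, 2))
(2, 3, R3, (1, 2))
(3, 0, R1, (0, 2))
(3, 0, R3, (1, 2))
(3, 0, R4, (0, 1))
(3, 1, R3, (1, 2))
(3, 2, R3, (1, 2))
(3, 3, R3, (1, 2))
(4, 0, R7, (1,))
(4, 0, R8, (0, 2))
(5, 0, R2, (0, 1))
(5, 3, R6, (0, 2))

bar 0: v0=F3 v1=F4 v2=A4 downbeat M3
bar 1: v0=E3 v1=G3 v2=B3 downbeat P5
bar 2: v0=F3 v1=F4 v2=C4 downbeat P5
bar 3: v0=A3 v1=D5 v2=E4 downbeat P5
bar 4: v0=E3 v1=C4 v2=E4 downbeat P8
bar 5: v0=F3 v1=F4 v2=A4 downbeat M3
  -> R5 @ bar 0 tick 0 v(0, 2): opens on M3
  -> R2 @ bar 1 tick 0 v(0, 2): F3/A4 M3 -> E3/B3 P5 similar
  -> R7 @ bar 1 tick 0 v(1,): F4->G3 leap 10st
  -> R7 @ bar 1 tick 0 v(2,): A4->B3 leap 10st
  -> R1 @ bar 2 tick 0 v(0, 2): E3/B3 P5 -> F3/C4 P5 similar
  -> R2 @ bar 2 tick 0 v(0, 1): E3/G3 m3 -> F3/F4 P8 similar
  -> R3 @ bar 2 tick 0 v(1, 2): F4 above C4
  -> R7 @ bar 2 tick 0 v(1,): G3->F4 leap 10st
  -> R3 @ bar 2 tick 1 v(1, 2): F4 above C4
  -> R3 @ bar 2 tick 2 v(1, 2): F4 above C4
  -> R3 @ bar 2 tick 3 v(1, 2): F4 above C4
  -> R1 @ bar 3 tick 0 v(0, 2): F3/C4 P5 -> A3/E4 P5 similar
  -> R3 @ bar 3 tick 0 v(1, 2): D5 above E4
  -> R4 @ bar 3 tick 0 v(0, 1): A3/D5 P4 untreated
  -> R3 @ bar 3 tick 1 v(1, 2): D5 above E4
  -> R3 @ bar 3 tick 2 v(1, 2): D5 above E4
  -> R3 @ bar 3 tick 3 v(1, 2): D5 above E4
  -> R7 @ bar 4 tick 0 v(1,): D5->C4 leap 14st
  -> R8 @ bar 4 tick 0 v(0, 2): penult P8 not 3rd/6th
  -> R2 @ bar 5 tick 0 v(0, 1): E3/C4 m6 -> F3/F4 P8 similar
  -> R6 @ bar 5 tick 3 v(0, 2): closes on M3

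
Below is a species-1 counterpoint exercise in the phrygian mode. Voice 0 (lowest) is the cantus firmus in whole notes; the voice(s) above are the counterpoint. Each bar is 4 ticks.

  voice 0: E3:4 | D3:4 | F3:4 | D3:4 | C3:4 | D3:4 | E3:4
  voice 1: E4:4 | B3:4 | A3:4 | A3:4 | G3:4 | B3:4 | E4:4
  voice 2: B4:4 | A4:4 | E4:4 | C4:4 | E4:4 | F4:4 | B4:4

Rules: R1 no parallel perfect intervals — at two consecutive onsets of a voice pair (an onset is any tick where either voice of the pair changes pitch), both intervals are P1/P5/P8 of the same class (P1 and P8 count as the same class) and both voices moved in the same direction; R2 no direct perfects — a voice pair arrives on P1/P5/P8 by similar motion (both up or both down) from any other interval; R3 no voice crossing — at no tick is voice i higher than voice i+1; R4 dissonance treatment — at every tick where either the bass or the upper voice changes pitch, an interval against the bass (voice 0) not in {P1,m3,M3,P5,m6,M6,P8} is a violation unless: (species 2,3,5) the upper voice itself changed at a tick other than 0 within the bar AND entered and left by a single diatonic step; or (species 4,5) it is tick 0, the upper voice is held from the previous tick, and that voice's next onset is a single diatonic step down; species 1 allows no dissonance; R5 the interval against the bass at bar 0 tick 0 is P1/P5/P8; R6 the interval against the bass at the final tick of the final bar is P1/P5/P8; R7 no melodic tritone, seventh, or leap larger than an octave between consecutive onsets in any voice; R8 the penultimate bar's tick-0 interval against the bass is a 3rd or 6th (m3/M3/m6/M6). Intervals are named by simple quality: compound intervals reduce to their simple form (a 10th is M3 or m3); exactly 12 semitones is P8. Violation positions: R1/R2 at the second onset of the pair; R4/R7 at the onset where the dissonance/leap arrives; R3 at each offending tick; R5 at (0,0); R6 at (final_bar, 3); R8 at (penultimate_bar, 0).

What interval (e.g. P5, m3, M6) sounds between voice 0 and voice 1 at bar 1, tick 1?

M6

voice 0=D3 voice 1=B3 -> M6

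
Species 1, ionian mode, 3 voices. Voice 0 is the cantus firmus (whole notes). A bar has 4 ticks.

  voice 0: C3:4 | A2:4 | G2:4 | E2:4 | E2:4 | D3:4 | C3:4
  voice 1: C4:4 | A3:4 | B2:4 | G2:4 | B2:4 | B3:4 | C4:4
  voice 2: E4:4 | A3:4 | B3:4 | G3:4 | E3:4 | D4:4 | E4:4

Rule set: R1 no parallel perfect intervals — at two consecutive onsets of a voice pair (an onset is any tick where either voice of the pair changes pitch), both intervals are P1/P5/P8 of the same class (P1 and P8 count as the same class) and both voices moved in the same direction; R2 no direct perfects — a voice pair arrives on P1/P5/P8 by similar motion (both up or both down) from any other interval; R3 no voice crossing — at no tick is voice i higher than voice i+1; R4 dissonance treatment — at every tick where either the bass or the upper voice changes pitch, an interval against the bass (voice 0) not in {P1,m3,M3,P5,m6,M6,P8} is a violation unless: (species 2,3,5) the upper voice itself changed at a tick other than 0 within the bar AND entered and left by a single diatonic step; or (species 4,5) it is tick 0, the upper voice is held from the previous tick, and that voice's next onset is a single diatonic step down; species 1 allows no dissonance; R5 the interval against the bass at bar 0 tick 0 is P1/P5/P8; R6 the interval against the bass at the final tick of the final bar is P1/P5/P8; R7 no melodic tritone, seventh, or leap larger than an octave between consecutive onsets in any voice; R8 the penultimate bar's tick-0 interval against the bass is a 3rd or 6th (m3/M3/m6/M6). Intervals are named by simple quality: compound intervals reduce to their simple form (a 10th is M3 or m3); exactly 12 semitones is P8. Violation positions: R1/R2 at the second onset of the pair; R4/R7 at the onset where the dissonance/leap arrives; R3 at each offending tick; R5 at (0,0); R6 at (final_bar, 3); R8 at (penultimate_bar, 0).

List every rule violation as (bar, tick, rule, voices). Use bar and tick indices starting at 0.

(0, 0, R5, (0, 2))
(1, 0, R1, (0, 1))
(1, 0, R2, (0, 2))
(1, 0, R2, (1, 2))
(2, 0, R7, (1,))
(3, 0, R1, (1, 2))
(5, 0, R1, (0, 2))
(5, 0, R7, (0,))
(5, 0, R7, (2,))
(5, 0, R8, (0, 2))
(6, 3, R6, (0, 2))

bar 0: v0=C3 v1=C4 v2=E4 downbeat M3
bar 1: v0=A2 v1=A3 v2=A3 downbeat P8
bar 2: v0=G2 v1=B2 v2=B3 downbeat M3
bar 3: v0=E2 v1=G2 v2=G3 downbeat m3
bar 4: v0=E2 v1=B2 v2=E3 downbeat P8
bar 5: v0=D3 v1=B3 v2=D4 downbeat P8
bar 6: v0=C3 v1=C4 v2=E4 downbeat M3
  -> R5 @ bar 0 tick 0 v(0, 2): opens on M3
  -> R1 @ bar 1 tick 0 v(0, 1): C3/C4 P8 -> A2/A3 P8 similar
  -> R2 @ bar 1 tick 0 v(0, 2): C3/E4 M3 -> A2/A3 P8 similar
  -> R2 @ bar 1 tick 0 v(1, 2): C4/E4 M3 -> A3/A3 P1 similar
  -> R7 @ bar 2 tick 0 v(1,): A3->B2 leap 10st
  -> R1 @ bar 3 tick 0 v(1, 2): B2/B3 P8 -> G2/G3 P8 similar
  -> R1 @ bar 5 tick 0 v(0, 2): E2/E3 P8 -> D3/D4 P8 similar
  -> R7 @ bar 5 tick 0 v(0,): E2->D3 leap 10st
  -> R7 @ bar 5 tick 0 v(2,): E3->D4 leap 10st
  -> R8 @ bar 5 tick 0 v(0, 2): penult P8 not 3rd/6th
  -> R6 @ bar 6 tick 3 v(0, 2): closes on M3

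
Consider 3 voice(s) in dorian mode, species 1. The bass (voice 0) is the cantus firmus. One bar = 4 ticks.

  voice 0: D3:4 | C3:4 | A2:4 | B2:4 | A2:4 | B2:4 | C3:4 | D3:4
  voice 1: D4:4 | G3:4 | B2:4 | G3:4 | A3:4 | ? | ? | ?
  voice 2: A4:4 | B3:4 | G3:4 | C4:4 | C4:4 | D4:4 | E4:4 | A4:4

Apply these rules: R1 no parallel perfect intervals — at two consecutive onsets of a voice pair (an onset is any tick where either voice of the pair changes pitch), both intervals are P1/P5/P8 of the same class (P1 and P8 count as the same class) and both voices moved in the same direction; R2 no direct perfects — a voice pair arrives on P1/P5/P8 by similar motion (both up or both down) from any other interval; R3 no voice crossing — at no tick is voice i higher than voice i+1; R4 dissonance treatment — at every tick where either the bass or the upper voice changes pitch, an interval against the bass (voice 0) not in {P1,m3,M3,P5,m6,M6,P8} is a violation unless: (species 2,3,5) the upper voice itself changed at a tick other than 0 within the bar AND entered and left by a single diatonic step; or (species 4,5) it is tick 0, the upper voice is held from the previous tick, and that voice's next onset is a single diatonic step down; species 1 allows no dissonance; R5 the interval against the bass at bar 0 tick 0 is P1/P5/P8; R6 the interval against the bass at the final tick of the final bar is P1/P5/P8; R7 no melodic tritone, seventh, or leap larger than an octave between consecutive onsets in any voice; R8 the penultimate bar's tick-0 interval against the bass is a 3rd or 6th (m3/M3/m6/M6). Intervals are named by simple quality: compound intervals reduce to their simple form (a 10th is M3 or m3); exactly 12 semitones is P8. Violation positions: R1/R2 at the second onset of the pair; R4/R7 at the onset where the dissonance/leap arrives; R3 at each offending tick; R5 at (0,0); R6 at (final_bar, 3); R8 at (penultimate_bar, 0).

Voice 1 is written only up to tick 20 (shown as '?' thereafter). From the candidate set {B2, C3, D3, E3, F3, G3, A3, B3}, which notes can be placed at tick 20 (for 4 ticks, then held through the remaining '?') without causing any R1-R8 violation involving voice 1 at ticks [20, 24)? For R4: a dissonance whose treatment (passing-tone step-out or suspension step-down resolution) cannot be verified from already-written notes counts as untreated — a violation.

{D3, G3}

B2: violates R7
C3: violates R4
D3: legal
E3: violates R4
F3: violates R4
G3: legal
A3: violates R4
B3: violates R1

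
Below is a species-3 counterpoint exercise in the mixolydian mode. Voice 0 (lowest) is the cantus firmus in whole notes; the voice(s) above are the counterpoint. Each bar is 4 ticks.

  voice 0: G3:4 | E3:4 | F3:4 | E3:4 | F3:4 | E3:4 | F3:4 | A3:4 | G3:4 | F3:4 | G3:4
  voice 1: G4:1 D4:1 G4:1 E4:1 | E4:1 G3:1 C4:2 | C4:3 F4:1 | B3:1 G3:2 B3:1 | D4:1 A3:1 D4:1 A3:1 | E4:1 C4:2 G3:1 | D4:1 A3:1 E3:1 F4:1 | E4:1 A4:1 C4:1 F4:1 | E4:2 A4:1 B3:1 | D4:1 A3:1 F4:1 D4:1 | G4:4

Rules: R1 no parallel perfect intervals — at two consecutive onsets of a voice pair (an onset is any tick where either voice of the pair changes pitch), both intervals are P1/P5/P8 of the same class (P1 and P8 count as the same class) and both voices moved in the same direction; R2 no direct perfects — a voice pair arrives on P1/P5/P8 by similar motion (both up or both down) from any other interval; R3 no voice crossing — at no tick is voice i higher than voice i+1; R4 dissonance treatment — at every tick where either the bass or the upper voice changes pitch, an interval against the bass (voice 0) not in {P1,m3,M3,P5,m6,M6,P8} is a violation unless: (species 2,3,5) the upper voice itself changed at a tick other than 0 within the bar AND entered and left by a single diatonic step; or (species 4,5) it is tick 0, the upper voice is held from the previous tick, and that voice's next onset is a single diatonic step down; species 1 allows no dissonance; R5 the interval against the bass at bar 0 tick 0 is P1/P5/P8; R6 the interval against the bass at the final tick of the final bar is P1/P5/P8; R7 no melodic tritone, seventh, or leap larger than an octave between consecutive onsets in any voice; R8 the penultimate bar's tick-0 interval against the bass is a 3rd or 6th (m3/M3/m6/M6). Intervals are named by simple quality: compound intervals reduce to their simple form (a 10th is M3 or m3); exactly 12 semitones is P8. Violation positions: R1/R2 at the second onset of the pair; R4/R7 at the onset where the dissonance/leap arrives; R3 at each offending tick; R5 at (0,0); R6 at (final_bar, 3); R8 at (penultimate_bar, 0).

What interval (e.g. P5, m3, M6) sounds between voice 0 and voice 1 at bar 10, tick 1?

P8

voice 0=G3 voice 1=G4 -> P8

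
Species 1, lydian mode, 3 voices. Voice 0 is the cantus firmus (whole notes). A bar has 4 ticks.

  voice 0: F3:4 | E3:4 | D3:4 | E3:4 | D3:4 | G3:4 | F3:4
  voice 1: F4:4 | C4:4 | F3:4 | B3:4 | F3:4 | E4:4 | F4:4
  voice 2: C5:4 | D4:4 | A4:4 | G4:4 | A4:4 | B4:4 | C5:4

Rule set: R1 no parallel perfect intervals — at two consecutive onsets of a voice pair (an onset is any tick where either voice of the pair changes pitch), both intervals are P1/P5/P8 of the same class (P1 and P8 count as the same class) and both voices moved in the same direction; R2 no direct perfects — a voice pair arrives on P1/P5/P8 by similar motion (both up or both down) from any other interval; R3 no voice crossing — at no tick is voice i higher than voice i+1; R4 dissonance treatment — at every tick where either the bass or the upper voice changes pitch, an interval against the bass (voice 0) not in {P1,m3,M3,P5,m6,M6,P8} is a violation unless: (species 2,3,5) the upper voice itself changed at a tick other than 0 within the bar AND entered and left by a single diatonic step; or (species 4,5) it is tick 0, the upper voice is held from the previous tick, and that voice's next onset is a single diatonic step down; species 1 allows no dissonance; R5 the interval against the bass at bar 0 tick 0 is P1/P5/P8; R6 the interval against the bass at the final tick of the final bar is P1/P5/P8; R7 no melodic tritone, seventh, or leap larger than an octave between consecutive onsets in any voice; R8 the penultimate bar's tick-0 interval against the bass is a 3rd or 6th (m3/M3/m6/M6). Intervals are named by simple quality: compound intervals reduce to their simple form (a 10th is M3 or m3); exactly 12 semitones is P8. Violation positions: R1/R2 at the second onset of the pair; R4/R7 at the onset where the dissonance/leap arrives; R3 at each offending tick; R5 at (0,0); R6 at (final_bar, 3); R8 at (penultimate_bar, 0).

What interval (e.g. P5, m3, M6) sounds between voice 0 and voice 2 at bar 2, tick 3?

P5

voice 0=D3 voice 2=A4 -> P5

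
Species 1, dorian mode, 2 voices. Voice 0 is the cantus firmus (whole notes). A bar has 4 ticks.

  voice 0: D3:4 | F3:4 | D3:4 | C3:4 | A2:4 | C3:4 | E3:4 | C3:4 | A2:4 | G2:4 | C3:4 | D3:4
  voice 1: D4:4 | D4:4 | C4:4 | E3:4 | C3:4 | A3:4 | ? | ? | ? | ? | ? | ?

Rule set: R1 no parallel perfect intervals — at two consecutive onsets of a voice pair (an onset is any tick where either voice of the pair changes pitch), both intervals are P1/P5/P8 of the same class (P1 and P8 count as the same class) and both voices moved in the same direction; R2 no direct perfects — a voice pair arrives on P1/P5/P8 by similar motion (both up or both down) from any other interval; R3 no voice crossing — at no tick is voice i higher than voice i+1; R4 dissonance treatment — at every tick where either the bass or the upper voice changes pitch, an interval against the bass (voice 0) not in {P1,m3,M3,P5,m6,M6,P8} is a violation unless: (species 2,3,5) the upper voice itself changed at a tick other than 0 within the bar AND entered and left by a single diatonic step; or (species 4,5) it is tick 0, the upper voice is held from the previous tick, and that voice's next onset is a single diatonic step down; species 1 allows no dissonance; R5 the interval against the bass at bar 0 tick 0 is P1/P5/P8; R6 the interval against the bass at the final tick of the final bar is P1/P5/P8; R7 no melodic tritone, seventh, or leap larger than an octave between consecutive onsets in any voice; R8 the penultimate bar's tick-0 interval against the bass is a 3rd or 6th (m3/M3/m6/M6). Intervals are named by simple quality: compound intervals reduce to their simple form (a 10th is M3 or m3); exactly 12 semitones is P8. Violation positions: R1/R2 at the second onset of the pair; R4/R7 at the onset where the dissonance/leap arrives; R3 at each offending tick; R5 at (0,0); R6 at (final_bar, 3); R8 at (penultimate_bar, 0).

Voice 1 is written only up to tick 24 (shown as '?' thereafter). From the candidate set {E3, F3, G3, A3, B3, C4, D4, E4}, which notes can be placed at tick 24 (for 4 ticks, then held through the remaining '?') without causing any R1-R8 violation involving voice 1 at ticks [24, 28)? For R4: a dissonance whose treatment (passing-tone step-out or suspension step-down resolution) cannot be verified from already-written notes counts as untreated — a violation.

E3: legal
F3: violates R4
G3: legal
A3: violates R4
B3: violates R2
C4: legal
D4: violates R4
E4: violates R2

{C4, E3, G3}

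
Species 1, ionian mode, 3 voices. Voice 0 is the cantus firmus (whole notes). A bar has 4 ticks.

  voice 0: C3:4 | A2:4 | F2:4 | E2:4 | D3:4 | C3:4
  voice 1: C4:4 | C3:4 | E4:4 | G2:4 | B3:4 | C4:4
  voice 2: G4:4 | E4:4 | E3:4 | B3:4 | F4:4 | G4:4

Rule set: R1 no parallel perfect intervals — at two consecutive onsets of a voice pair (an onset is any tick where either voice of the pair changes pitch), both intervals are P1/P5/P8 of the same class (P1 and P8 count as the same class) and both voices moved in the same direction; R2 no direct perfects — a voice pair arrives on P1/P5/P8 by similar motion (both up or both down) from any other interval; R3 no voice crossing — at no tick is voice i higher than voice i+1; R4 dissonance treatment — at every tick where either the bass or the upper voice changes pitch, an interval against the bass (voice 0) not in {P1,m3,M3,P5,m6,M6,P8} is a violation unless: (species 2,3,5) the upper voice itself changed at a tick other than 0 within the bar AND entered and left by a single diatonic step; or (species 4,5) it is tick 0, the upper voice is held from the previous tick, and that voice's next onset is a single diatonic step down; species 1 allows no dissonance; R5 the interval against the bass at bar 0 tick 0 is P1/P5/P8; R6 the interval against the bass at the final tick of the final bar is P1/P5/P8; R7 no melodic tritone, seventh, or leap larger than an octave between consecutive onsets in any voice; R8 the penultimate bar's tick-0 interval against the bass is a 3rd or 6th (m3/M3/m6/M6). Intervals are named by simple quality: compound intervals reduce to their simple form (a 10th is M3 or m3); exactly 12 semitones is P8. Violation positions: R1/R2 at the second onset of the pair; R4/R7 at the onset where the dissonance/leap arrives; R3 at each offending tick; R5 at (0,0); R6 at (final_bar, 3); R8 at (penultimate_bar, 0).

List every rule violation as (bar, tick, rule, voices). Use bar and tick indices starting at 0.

bar 0: v0=C3 v1=C4 v2=G4 downbeat P5
bar 1: v0=A2 v1=C3 v2=E4 downbeat P5
bar 2: v0=F2 v1=E4 v2=E3 downbeat M7
bar 3: v0=E2 v1=G2 v2=B3 downbeat P5
bar 4: v0=D3 v1=B3 v2=F4 downbeat m3
bar 5: v0=C3 v1=C4 v2=G4 downbeat P5
  -> R1 @ bar 1 tick 0 v(0, 2): C3/G4 P5 -> A2/E4 P5 similar
  -> R3 @ bar 2 tick 0 v(1, 2): E4 above E3
  -> R4 @ bar 2 tick 0 v(0, 1): F2/E4 M7 untreated
  -> R4 @ bar 2 tick 0 v(0, 2): F2/E3 M7 untreated
  -> R7 @ bar 2 tick 0 v(1,): C3->E4 leap 16st
  -> R3 @ bar 2 tick 1 v(1, 2): E4 above E3
  -> R3 @ bar 2 tick 2 v(1, 2): E4 above E3
  -> R3 @ bar 2 tick 3 v(1, 2): E4 above E3
  -> R7 @ bar 3 tick 0 v(1,): E4->G2 leap 21st
  -> R7 @ bar 4 tick 0 v(0,): E2->D3 leap 10st
  -> R7 @ bar 4 tick 0 v(1,): G2->B3 leap 16st
  -> R7 @ bar 4 tick 0 v(2,): B3->F4 leap 6st
  -> R2 @ bar 5 tick 0 v(1, 2): B3/F4 TT -> C4/G4 P5 similar

(1, 0, R1, (0, 2))
(2, 0, R3, (1, 2))
(2, 0, R4, (0, 1))
(2, 0, R4, (0, 2))
(2, 0, R7, (1,))
(2, 1, R3, (1, 2))
(2, 2, R3, (1, 2))
(2, 3, R3, (1, 2))
(3, 0, R7, (1,))
(4, 0, R7, (0,))
(4, 0, R7, (1,))
(4, 0, R7, (2,))
(5, 0, R2, (1, 2))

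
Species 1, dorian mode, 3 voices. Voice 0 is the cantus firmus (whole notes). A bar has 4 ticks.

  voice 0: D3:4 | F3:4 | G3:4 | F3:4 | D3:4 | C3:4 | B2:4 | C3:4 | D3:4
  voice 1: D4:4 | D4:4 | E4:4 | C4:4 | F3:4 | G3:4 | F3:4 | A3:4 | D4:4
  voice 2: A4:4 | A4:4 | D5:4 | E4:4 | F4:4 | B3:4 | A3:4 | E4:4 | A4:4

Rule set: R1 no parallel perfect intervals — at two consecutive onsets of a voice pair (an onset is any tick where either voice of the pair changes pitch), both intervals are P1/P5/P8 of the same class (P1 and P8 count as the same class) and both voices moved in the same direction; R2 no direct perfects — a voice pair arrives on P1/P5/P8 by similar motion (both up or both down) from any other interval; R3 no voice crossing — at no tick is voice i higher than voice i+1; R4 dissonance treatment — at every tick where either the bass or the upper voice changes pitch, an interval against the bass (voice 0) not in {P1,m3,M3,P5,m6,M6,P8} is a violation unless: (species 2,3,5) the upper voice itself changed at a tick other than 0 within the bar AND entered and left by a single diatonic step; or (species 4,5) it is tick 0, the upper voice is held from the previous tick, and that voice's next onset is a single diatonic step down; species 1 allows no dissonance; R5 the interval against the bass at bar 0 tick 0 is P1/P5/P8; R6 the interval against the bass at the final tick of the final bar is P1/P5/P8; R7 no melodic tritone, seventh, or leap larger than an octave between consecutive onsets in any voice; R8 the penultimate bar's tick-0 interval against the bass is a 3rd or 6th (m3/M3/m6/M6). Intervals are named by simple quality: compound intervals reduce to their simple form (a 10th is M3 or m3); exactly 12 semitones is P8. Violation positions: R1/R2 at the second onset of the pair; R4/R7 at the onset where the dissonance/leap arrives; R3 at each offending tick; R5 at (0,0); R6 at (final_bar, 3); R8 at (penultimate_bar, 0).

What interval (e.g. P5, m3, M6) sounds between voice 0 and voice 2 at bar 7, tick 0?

voice 0=C3 voice 2=E4 -> M3

M3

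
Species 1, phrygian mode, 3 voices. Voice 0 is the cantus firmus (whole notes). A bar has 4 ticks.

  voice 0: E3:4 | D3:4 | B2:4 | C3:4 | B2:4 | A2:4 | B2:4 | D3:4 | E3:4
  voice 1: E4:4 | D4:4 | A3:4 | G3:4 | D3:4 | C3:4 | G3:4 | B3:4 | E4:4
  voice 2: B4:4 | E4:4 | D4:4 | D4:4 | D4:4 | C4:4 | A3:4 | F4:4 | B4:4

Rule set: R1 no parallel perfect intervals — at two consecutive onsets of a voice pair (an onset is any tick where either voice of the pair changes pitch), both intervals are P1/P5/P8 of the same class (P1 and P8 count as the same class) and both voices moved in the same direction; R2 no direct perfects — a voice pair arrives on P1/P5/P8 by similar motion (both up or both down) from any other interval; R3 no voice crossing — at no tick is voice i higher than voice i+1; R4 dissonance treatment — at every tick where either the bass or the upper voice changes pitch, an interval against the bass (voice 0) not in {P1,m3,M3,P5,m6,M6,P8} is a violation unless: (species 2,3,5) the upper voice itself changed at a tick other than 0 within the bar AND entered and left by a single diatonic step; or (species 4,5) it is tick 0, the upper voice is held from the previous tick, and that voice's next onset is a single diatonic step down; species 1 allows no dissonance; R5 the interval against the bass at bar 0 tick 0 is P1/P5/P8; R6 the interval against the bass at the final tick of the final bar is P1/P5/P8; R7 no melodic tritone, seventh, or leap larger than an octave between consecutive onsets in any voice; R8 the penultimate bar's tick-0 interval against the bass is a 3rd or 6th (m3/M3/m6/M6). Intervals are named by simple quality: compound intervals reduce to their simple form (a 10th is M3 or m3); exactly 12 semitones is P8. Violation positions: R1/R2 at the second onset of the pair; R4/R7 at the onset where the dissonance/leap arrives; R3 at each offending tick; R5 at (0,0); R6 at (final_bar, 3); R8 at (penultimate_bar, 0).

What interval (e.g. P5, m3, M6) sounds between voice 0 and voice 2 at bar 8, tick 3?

voice 0=E3 voice 2=B4 -> P5

P5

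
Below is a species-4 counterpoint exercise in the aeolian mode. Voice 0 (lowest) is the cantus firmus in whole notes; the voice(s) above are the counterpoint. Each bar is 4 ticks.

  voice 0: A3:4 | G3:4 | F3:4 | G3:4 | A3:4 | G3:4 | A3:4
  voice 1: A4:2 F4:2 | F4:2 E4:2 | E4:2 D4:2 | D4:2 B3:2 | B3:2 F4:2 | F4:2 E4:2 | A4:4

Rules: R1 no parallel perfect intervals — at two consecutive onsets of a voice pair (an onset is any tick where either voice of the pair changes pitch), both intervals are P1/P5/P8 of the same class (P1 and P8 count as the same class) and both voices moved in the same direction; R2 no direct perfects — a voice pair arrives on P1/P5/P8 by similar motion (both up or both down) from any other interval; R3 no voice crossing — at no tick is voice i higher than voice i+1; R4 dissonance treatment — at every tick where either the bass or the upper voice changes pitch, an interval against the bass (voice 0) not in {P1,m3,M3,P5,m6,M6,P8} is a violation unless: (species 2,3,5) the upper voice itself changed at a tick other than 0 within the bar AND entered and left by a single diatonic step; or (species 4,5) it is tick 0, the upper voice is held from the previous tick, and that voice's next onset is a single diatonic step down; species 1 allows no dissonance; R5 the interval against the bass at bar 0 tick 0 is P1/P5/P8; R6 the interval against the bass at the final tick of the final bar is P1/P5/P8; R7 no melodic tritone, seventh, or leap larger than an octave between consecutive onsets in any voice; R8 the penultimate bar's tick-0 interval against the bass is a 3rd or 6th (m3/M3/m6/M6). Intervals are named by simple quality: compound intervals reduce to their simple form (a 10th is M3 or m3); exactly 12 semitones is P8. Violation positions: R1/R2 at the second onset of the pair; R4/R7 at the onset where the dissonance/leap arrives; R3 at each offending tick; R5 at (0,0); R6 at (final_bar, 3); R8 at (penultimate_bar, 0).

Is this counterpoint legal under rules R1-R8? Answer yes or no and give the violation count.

bar 0: v0=A3 v1=A4 (P8)
bar 1: v0=G3 v1=F4 (m7)
bar 2: v0=F3 v1=E4 (M7)
bar 3: v0=G3 v1=D4 (P5)
bar 4: v0=A3 v1=B3 (M2)
bar 5: v0=G3 v1=F4 (m7)
bar 6: v0=A3 v1=A4 (P8)
  R4 @ bar4.0: A3/B3 M2 untreated
  R7 @ bar4.2: B3->F4 leap 6st
  R8 @ bar5.0: penult m7 not 3rd/6th
  R2 @ bar6.0: G3/E4 M6 -> A3/A4 P8 similar

No (4 violations)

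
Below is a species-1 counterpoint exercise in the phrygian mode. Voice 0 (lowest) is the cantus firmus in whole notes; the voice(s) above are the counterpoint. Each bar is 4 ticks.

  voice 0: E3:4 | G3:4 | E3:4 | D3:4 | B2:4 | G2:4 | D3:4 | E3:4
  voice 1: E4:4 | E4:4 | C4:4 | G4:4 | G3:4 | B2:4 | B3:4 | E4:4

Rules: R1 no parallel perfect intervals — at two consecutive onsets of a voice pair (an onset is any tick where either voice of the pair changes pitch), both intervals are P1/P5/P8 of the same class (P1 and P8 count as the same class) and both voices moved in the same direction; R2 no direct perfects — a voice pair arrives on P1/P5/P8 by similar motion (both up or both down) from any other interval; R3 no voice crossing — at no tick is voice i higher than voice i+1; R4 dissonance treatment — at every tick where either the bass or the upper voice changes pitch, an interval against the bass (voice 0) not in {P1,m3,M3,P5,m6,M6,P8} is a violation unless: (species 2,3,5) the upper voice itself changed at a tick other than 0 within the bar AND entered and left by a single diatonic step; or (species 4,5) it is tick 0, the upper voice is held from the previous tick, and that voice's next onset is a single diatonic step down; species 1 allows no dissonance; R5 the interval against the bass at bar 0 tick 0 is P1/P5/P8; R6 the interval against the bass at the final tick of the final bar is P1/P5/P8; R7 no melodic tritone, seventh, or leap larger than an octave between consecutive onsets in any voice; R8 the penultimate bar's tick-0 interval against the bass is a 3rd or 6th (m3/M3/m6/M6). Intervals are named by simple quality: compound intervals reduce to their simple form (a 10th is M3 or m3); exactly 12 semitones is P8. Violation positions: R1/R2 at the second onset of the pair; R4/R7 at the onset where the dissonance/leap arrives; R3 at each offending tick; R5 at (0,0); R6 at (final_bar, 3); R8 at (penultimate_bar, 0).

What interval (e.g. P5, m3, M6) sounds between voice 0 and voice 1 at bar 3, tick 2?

P4

voice 0=D3 voice 1=G4 -> P4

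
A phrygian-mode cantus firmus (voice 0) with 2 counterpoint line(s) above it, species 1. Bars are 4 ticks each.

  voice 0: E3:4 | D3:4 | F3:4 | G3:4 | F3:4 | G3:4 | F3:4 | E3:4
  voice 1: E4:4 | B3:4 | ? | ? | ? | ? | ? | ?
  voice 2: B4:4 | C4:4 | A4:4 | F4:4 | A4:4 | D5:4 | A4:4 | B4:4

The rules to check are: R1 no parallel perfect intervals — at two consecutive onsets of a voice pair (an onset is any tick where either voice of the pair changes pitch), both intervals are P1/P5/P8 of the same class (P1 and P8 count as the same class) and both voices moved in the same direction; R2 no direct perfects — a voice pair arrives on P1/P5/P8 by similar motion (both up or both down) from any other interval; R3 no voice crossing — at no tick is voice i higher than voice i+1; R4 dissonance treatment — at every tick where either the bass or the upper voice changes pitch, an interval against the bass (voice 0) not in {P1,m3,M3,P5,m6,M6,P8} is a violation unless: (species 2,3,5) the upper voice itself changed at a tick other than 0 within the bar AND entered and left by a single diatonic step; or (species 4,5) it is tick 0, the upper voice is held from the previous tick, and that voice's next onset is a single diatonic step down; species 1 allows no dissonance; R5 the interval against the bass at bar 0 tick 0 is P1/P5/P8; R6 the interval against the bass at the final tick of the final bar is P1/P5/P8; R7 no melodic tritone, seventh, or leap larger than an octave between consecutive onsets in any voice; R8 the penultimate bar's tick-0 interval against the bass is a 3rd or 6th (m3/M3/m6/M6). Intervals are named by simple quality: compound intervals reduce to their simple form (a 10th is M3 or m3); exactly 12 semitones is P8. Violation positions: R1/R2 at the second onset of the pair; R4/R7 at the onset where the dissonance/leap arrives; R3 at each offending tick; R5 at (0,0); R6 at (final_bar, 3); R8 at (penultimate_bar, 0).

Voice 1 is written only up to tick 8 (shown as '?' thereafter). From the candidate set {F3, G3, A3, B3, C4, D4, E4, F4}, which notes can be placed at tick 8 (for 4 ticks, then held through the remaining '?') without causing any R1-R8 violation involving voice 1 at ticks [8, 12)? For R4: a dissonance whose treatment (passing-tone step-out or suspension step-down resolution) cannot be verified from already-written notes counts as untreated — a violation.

F3: violates R7
G3: violates R4
A3: legal
B3: violates R4
C4: violates R2
D4: violates R2
E4: violates R4
F4: violates R2,R7

{A3}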